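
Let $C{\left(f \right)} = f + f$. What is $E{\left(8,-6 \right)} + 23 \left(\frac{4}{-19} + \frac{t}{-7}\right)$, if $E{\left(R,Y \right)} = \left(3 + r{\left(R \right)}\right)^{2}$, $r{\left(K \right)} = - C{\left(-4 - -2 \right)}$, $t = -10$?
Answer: $\frac{10243}{133} \approx 77.015$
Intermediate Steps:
$C{\left(f \right)} = 2 f$
$r{\left(K \right)} = 4$ ($r{\left(K \right)} = - 2 \left(-4 - -2\right) = - 2 \left(-4 + 2\right) = - 2 \left(-2\right) = \left(-1\right) \left(-4\right) = 4$)
$E{\left(R,Y \right)} = 49$ ($E{\left(R,Y \right)} = \left(3 + 4\right)^{2} = 7^{2} = 49$)
$E{\left(8,-6 \right)} + 23 \left(\frac{4}{-19} + \frac{t}{-7}\right) = 49 + 23 \left(\frac{4}{-19} - \frac{10}{-7}\right) = 49 + 23 \left(4 \left(- \frac{1}{19}\right) - - \frac{10}{7}\right) = 49 + 23 \left(- \frac{4}{19} + \frac{10}{7}\right) = 49 + 23 \cdot \frac{162}{133} = 49 + \frac{3726}{133} = \frac{10243}{133}$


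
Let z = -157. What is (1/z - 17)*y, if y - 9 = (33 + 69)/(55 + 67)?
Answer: -1602000/9577 ≈ -167.28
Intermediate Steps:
y = 600/61 (y = 9 + (33 + 69)/(55 + 67) = 9 + 102/122 = 9 + 102*(1/122) = 9 + 51/61 = 600/61 ≈ 9.8361)
(1/z - 17)*y = (1/(-157) - 17)*(600/61) = (-1/157 - 17)*(600/61) = -2670/157*600/61 = -1602000/9577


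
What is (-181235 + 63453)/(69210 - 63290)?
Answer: -58891/2960 ≈ -19.896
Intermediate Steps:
(-181235 + 63453)/(69210 - 63290) = -117782/5920 = -117782*1/5920 = -58891/2960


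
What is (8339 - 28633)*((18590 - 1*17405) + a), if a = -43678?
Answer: 862352942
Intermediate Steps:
(8339 - 28633)*((18590 - 1*17405) + a) = (8339 - 28633)*((18590 - 1*17405) - 43678) = -20294*((18590 - 17405) - 43678) = -20294*(1185 - 43678) = -20294*(-42493) = 862352942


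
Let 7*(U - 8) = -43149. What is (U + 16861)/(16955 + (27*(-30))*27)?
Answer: -74934/34405 ≈ -2.1780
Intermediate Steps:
U = -43093/7 (U = 8 + (1/7)*(-43149) = 8 - 43149/7 = -43093/7 ≈ -6156.1)
(U + 16861)/(16955 + (27*(-30))*27) = (-43093/7 + 16861)/(16955 + (27*(-30))*27) = 74934/(7*(16955 - 810*27)) = 74934/(7*(16955 - 21870)) = (74934/7)/(-4915) = (74934/7)*(-1/4915) = -74934/34405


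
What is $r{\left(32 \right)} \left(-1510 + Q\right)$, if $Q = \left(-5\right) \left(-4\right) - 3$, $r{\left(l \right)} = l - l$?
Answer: $0$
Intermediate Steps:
$r{\left(l \right)} = 0$
$Q = 17$ ($Q = 20 - 3 = 17$)
$r{\left(32 \right)} \left(-1510 + Q\right) = 0 \left(-1510 + 17\right) = 0 \left(-1493\right) = 0$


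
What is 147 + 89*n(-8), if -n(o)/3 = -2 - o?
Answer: -1455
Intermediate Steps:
n(o) = 6 + 3*o (n(o) = -3*(-2 - o) = 6 + 3*o)
147 + 89*n(-8) = 147 + 89*(6 + 3*(-8)) = 147 + 89*(6 - 24) = 147 + 89*(-18) = 147 - 1602 = -1455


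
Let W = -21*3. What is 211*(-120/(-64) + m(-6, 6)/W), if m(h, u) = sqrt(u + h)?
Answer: 3165/8 ≈ 395.63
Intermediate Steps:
m(h, u) = sqrt(h + u)
W = -63
211*(-120/(-64) + m(-6, 6)/W) = 211*(-120/(-64) + sqrt(-6 + 6)/(-63)) = 211*(-120*(-1/64) + sqrt(0)*(-1/63)) = 211*(15/8 + 0*(-1/63)) = 211*(15/8 + 0) = 211*(15/8) = 3165/8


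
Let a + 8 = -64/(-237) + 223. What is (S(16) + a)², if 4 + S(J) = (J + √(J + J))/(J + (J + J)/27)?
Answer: 17016838849313/377905032 + 6563061*√2/66439 ≈ 45169.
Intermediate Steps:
S(J) = -4 + 27*(J + √2*√J)/(29*J) (S(J) = -4 + (J + √(J + J))/(J + (J + J)/27) = -4 + (J + √(2*J))/(J + (2*J)*(1/27)) = -4 + (J + √2*√J)/(J + 2*J/27) = -4 + (J + √2*√J)/((29*J/27)) = -4 + (J + √2*√J)*(27/(29*J)) = -4 + 27*(J + √2*√J)/(29*J))
a = 51019/237 (a = -8 + (-64/(-237) + 223) = -8 + (-64*(-1/237) + 223) = -8 + (64/237 + 223) = -8 + 52915/237 = 51019/237 ≈ 215.27)
(S(16) + a)² = ((-89/29 + 27*√2/(29*√16)) + 51019/237)² = ((-89/29 + (27/29)*√2*(¼)) + 51019/237)² = ((-89/29 + 27*√2/116) + 51019/237)² = (1458458/6873 + 27*√2/116)²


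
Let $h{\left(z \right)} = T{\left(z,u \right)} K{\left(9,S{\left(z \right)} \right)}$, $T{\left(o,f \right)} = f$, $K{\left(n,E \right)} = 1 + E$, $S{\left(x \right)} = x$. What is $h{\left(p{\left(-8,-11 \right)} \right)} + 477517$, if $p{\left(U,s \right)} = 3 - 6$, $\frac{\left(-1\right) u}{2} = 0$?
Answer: $477517$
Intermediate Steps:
$u = 0$ ($u = \left(-2\right) 0 = 0$)
$p{\left(U,s \right)} = -3$ ($p{\left(U,s \right)} = 3 - 6 = -3$)
$h{\left(z \right)} = 0$ ($h{\left(z \right)} = 0 \left(1 + z\right) = 0$)
$h{\left(p{\left(-8,-11 \right)} \right)} + 477517 = 0 + 477517 = 477517$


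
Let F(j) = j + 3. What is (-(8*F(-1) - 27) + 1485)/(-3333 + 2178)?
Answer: -136/105 ≈ -1.2952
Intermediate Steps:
F(j) = 3 + j
(-(8*F(-1) - 27) + 1485)/(-3333 + 2178) = (-(8*(3 - 1) - 27) + 1485)/(-3333 + 2178) = (-(8*2 - 27) + 1485)/(-1155) = (-(16 - 27) + 1485)*(-1/1155) = (-1*(-11) + 1485)*(-1/1155) = (11 + 1485)*(-1/1155) = 1496*(-1/1155) = -136/105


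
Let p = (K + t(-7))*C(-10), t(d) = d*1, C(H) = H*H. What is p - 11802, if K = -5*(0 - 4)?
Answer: -10502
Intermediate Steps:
C(H) = H**2
K = 20 (K = -5*(-4) = 20)
t(d) = d
p = 1300 (p = (20 - 7)*(-10)**2 = 13*100 = 1300)
p - 11802 = 1300 - 11802 = -10502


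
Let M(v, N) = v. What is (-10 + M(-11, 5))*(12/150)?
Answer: -42/25 ≈ -1.6800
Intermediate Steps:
(-10 + M(-11, 5))*(12/150) = (-10 - 11)*(12/150) = -252/150 = -21*2/25 = -42/25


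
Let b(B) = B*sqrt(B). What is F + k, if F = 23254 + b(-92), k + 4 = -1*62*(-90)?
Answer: 28830 - 184*I*sqrt(23) ≈ 28830.0 - 882.43*I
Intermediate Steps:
b(B) = B**(3/2)
k = 5576 (k = -4 - 1*62*(-90) = -4 - 62*(-90) = -4 + 5580 = 5576)
F = 23254 - 184*I*sqrt(23) (F = 23254 + (-92)**(3/2) = 23254 - 184*I*sqrt(23) ≈ 23254.0 - 882.43*I)
F + k = (23254 - 184*I*sqrt(23)) + 5576 = 28830 - 184*I*sqrt(23)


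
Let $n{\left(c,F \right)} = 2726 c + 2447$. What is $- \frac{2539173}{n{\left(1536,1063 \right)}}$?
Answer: $- \frac{2539173}{4189583} \approx -0.60607$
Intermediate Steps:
$n{\left(c,F \right)} = 2447 + 2726 c$
$- \frac{2539173}{n{\left(1536,1063 \right)}} = - \frac{2539173}{2447 + 2726 \cdot 1536} = - \frac{2539173}{2447 + 4187136} = - \frac{2539173}{4189583}$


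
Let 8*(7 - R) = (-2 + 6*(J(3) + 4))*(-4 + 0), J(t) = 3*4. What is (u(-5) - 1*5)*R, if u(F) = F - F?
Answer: -270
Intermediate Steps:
u(F) = 0
J(t) = 12
R = 54 (R = 7 - (-2 + 6*(12 + 4))*(-4 + 0)/8 = 7 - (-2 + 6*16)*(-4)/8 = 7 - (-2 + 96)*(-4)/8 = 7 - 47*(-4)/4 = 7 - 1/8*(-376) = 7 + 47 = 54)
(u(-5) - 1*5)*R = (0 - 1*5)*54 = (0 - 5)*54 = -5*54 = -270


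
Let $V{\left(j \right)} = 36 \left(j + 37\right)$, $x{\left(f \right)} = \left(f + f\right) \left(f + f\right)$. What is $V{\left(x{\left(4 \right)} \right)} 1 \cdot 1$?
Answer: $3636$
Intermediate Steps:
$x{\left(f \right)} = 4 f^{2}$ ($x{\left(f \right)} = 2 f 2 f = 4 f^{2}$)
$V{\left(j \right)} = 1332 + 36 j$ ($V{\left(j \right)} = 36 \left(37 + j\right) = 1332 + 36 j$)
$V{\left(x{\left(4 \right)} \right)} 1 \cdot 1 = \left(1332 + 36 \cdot 4 \cdot 4^{2}\right) 1 \cdot 1 = \left(1332 + 36 \cdot 4 \cdot 16\right) 1 = \left(1332 + 36 \cdot 64\right) 1 = \left(1332 + 2304\right) 1 = 3636 \cdot 1 = 3636$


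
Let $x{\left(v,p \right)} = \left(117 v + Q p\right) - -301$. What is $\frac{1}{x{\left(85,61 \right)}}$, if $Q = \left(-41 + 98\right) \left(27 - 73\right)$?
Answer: $- \frac{1}{149696} \approx -6.6802 \cdot 10^{-6}$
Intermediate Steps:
$Q = -2622$ ($Q = 57 \left(-46\right) = -2622$)
$x{\left(v,p \right)} = 301 - 2622 p + 117 v$ ($x{\left(v,p \right)} = \left(117 v - 2622 p\right) - -301 = \left(- 2622 p + 117 v\right) + 301 = 301 - 2622 p + 117 v$)
$\frac{1}{x{\left(85,61 \right)}} = \frac{1}{301 - 159942 + 117 \cdot 85} = \frac{1}{301 - 159942 + 9945} = \frac{1}{-149696} = - \frac{1}{149696}$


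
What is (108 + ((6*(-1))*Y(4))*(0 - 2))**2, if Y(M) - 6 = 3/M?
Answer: 35721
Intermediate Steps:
Y(M) = 6 + 3/M
(108 + ((6*(-1))*Y(4))*(0 - 2))**2 = (108 + ((6*(-1))*(6 + 3/4))*(0 - 2))**2 = (108 - 6*(6 + 3*(1/4))*(-2))**2 = (108 - 6*(6 + 3/4)*(-2))**2 = (108 - 6*27/4*(-2))**2 = (108 - 81/2*(-2))**2 = (108 + 81)**2 = 189**2 = 35721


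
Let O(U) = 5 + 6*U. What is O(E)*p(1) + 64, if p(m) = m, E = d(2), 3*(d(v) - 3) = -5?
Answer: 77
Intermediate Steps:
d(v) = 4/3 (d(v) = 3 + (1/3)*(-5) = 3 - 5/3 = 4/3)
E = 4/3 ≈ 1.3333
O(E)*p(1) + 64 = (5 + 6*(4/3))*1 + 64 = (5 + 8)*1 + 64 = 13*1 + 64 = 13 + 64 = 77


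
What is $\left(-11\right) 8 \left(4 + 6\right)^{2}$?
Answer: $-8800$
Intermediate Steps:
$\left(-11\right) 8 \left(4 + 6\right)^{2} = - 88 \cdot 10^{2} = \left(-88\right) 100 = -8800$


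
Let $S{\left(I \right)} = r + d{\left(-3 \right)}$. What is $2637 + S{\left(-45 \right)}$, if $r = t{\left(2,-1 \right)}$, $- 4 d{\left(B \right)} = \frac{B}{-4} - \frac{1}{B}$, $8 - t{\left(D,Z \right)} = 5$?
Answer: $\frac{126707}{48} \approx 2639.7$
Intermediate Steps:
$t{\left(D,Z \right)} = 3$ ($t{\left(D,Z \right)} = 8 - 5 = 3$)
$d{\left(B \right)} = \frac{1}{4 B} + \frac{B}{16}$ ($d{\left(B \right)} = - \frac{\frac{B}{-4} - \frac{1}{B}}{4} = - \frac{B \left(- \frac{1}{4}\right) - \frac{1}{B}}{4} = - \frac{- \frac{B}{4} - \frac{1}{B}}{4} = - \frac{- \frac{1}{B} - \frac{B}{4}}{4} = \frac{1}{4 B} + \frac{B}{16}$)
$r = 3$
$S{\left(I \right)} = \frac{131}{48}$ ($S{\left(I \right)} = 3 + \frac{4 + \left(-3\right)^{2}}{16 \left(-3\right)} = 3 + \frac{1}{16} \left(- \frac{1}{3}\right) \left(4 + 9\right) = 3 + \frac{1}{16} \left(- \frac{1}{3}\right) 13 = 3 - \frac{13}{48} = \frac{131}{48}$)
$2637 + S{\left(-45 \right)} = 2637 + \frac{131}{48} = \frac{126707}{48}$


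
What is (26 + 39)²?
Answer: 4225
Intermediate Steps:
(26 + 39)² = 65² = 4225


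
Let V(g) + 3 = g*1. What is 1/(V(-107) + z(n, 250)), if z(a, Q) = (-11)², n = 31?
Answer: 1/11 ≈ 0.090909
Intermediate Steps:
z(a, Q) = 121
V(g) = -3 + g (V(g) = -3 + g*1 = -3 + g)
1/(V(-107) + z(n, 250)) = 1/((-3 - 107) + 121) = 1/(-110 + 121) = 1/11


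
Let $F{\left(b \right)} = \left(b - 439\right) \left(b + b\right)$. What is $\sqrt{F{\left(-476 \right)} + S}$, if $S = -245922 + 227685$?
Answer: $\sqrt{852843} \approx 923.5$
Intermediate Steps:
$F{\left(b \right)} = 2 b \left(-439 + b\right)$ ($F{\left(b \right)} = \left(-439 + b\right) 2 b = 2 b \left(-439 + b\right)$)
$S = -18237$
$\sqrt{F{\left(-476 \right)} + S} = \sqrt{2 \left(-476\right) \left(-439 - 476\right) - 18237} = \sqrt{2 \left(-476\right) \left(-915\right) - 18237} = \sqrt{871080 - 18237} = \sqrt{852843}$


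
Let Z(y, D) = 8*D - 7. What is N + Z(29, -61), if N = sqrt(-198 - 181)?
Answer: -495 + I*sqrt(379) ≈ -495.0 + 19.468*I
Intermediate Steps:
N = I*sqrt(379) (N = sqrt(-379) = I*sqrt(379) ≈ 19.468*I)
Z(y, D) = -7 + 8*D
N + Z(29, -61) = I*sqrt(379) + (-7 + 8*(-61)) = I*sqrt(379) + (-7 - 488) = I*sqrt(379) - 495 = -495 + I*sqrt(379)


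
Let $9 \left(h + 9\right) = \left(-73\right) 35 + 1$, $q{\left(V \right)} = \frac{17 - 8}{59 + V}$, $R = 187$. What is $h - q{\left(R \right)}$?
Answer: $- \frac{216097}{738} \approx -292.81$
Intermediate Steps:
$q{\left(V \right)} = \frac{9}{59 + V}$
$h = - \frac{2635}{9}$ ($h = -9 + \frac{\left(-73\right) 35 + 1}{9} = -9 + \frac{-2555 + 1}{9} = -9 + \frac{1}{9} \left(-2554\right) = -9 - \frac{2554}{9} = - \frac{2635}{9} \approx -292.78$)
$h - q{\left(R \right)} = - \frac{2635}{9} - \frac{9}{59 + 187} = - \frac{2635}{9} - \frac{9}{246} = - \frac{2635}{9} - 9 \cdot \frac{1}{246} = - \frac{2635}{9} - \frac{3}{82} = - \frac{216097}{738}$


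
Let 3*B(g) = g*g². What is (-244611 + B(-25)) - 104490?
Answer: -1062928/3 ≈ -3.5431e+5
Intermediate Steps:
B(g) = g³/3 (B(g) = (g*g²)/3 = g³/3)
(-244611 + B(-25)) - 104490 = (-244611 + (⅓)*(-25)³) - 104490 = (-244611 + (⅓)*(-15625)) - 104490 = (-244611 - 15625/3) - 104490 = -749458/3 - 104490 = -1062928/3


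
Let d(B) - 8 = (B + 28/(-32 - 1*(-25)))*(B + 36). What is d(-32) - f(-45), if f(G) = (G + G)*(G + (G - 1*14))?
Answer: -9496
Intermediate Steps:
f(G) = 2*G*(-14 + 2*G) (f(G) = (2*G)*(G + (G - 14)) = (2*G)*(G + (-14 + G)) = (2*G)*(-14 + 2*G) = 2*G*(-14 + 2*G))
d(B) = 8 + (-4 + B)*(36 + B) (d(B) = 8 + (B + 28/(-32 - 1*(-25)))*(B + 36) = 8 + (B + 28/(-32 + 25))*(36 + B) = 8 + (B + 28/(-7))*(36 + B) = 8 + (B + 28*(-⅐))*(36 + B) = 8 + (B - 4)*(36 + B) = 8 + (-4 + B)*(36 + B))
d(-32) - f(-45) = (-136 + (-32)² + 32*(-32)) - 4*(-45)*(-7 - 45) = (-136 + 1024 - 1024) - 4*(-45)*(-52) = -136 - 1*9360 = -136 - 9360 = -9496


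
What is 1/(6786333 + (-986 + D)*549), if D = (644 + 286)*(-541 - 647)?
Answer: -1/600312141 ≈ -1.6658e-9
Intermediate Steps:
D = -1104840 (D = 930*(-1188) = -1104840)
1/(6786333 + (-986 + D)*549) = 1/(6786333 + (-986 - 1104840)*549) = 1/(6786333 - 1105826*549) = 1/(6786333 - 607098474) = 1/(-600312141) = -1/600312141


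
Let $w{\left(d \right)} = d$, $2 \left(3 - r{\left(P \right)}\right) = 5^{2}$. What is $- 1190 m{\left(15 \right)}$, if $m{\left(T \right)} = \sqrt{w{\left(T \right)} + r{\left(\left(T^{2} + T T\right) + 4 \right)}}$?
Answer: $- 595 \sqrt{22} \approx -2790.8$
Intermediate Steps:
$r{\left(P \right)} = - \frac{19}{2}$ ($r{\left(P \right)} = 3 - \frac{5^{2}}{2} = 3 - \frac{25}{2} = - \frac{19}{2}$)
$m{\left(T \right)} = \sqrt{- \frac{19}{2} + T}$ ($m{\left(T \right)} = \sqrt{T - \frac{19}{2}} = \sqrt{- \frac{19}{2} + T}$)
$- 1190 m{\left(15 \right)} = - 1190 \frac{\sqrt{-38 + 4 \cdot 15}}{2} = - 1190 \frac{\sqrt{-38 + 60}}{2} = - 1190 \frac{\sqrt{22}}{2} = - 595 \sqrt{22}$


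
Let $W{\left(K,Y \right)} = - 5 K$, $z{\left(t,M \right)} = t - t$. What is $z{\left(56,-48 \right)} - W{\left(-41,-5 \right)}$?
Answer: $-205$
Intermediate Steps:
$z{\left(t,M \right)} = 0$
$z{\left(56,-48 \right)} - W{\left(-41,-5 \right)} = 0 - \left(-5\right) \left(-41\right) = 0 - 205 = -205$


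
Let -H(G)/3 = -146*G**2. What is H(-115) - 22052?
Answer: 5770498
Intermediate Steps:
H(G) = 438*G**2 (H(G) = -(-438)*G**2 = 438*G**2)
H(-115) - 22052 = 438*(-115)**2 - 22052 = 438*13225 - 22052 = 5792550 - 22052 = 5770498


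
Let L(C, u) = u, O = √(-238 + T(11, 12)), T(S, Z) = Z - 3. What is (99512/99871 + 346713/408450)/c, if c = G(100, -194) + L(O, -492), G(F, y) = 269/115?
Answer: -577087253243/153137051039630 ≈ -0.0037684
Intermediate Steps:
G(F, y) = 269/115 (G(F, y) = 269*(1/115) = 269/115)
T(S, Z) = -3 + Z
O = I*√229 (O = √(-238 + (-3 + 12)) = √(-238 + 9) = √(-229) = I*√229 ≈ 15.133*I)
c = -56311/115 (c = 269/115 - 492 = -56311/115 ≈ -489.66)
(99512/99871 + 346713/408450)/c = (99512/99871 + 346713/408450)/(-56311/115) = (99512*(1/99871) + 346713*(1/408450))*(-115/56311) = (99512/99871 + 115571/136150)*(-115/56311) = (25090750141/13597436650)*(-115/56311) = -577087253243/153137051039630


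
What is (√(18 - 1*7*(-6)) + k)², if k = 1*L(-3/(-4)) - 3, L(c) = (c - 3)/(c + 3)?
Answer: 1824/25 - 72*√15/5 ≈ 17.189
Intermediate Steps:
L(c) = (-3 + c)/(3 + c)
k = -18/5 (k = 1*((-3 - 3/(-4))/(3 - 3/(-4))) - 3 = 1*((-3 - 3*(-¼))/(3 - 3*(-¼))) - 3 = 1*((-3 + ¾)/(3 + ¾)) - 3 = 1*(-9/4/(15/4)) - 3 = 1*((4/15)*(-9/4)) - 3 = 1*(-⅗) - 3 = -⅗ - 3 = -18/5 ≈ -3.6000)
(√(18 - 1*7*(-6)) + k)² = (√(18 - 1*7*(-6)) - 18/5)² = (√(18 - 7*(-6)) - 18/5)² = (√(18 + 42) - 18/5)² = (√60 - 18/5)² = (2*√15 - 18/5)² = (-18/5 + 2*√15)²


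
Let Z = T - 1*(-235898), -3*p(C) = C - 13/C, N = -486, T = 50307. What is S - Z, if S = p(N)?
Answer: -417050707/1458 ≈ -2.8604e+5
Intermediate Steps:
p(C) = -C/3 + 13/(3*C) (p(C) = -(C - 13/C)/3 = -C/3 + 13/(3*C))
Z = 286205 (Z = 50307 - 1*(-235898) = 50307 + 235898 = 286205)
S = 236183/1458 (S = (⅓)*(13 - 1*(-486)²)/(-486) = (⅓)*(-1/486)*(13 - 1*236196) = (⅓)*(-1/486)*(13 - 236196) = (⅓)*(-1/486)*(-236183) = 236183/1458 ≈ 161.99)
S - Z = 236183/1458 - 1*286205 = 236183/1458 - 286205 = -417050707/1458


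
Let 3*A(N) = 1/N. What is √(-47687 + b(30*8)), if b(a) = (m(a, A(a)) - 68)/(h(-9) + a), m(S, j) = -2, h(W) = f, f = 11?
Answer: I*√3004346257/251 ≈ 218.37*I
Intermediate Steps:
A(N) = 1/(3*N)
h(W) = 11
b(a) = -70/(11 + a) (b(a) = (-2 - 68)/(11 + a) = -70/(11 + a))
√(-47687 + b(30*8)) = √(-47687 - 70/(11 + 30*8)) = √(-47687 - 70/(11 + 240)) = √(-47687 - 70/251) = √(-11969507/251) = I*√3004346257/251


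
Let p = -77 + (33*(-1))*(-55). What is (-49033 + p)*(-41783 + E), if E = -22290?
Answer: 3030332535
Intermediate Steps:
p = 1738 (p = -77 - 33*(-55) = -77 + 1815 = 1738)
(-49033 + p)*(-41783 + E) = (-49033 + 1738)*(-41783 - 22290) = -47295*(-64073) = 3030332535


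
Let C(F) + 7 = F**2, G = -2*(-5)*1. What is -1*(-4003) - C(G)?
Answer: 3910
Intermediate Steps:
G = 10 (G = 10*1 = 10)
C(F) = -7 + F**2
-1*(-4003) - C(G) = -1*(-4003) - (-7 + 10**2) = 4003 - (-7 + 100) = 4003 - 1*93 = 4003 - 93 = 3910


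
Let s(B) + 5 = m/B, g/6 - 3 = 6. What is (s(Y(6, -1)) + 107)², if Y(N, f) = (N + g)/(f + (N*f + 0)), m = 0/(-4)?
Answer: 10404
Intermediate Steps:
m = 0 (m = 0*(-¼) = 0)
g = 54 (g = 18 + 6*6 = 18 + 36 = 54)
Y(N, f) = (54 + N)/(f + N*f) (Y(N, f) = (N + 54)/(f + (N*f + 0)) = (54 + N)/(f + N*f))
s(B) = -5 (s(B) = -5 + 0/B = -5 + 0 = -5)
(s(Y(6, -1)) + 107)² = (-5 + 107)² = 102² = 10404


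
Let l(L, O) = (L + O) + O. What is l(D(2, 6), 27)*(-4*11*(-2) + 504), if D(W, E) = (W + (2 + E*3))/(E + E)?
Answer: 99160/3 ≈ 33053.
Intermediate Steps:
D(W, E) = (2 + W + 3*E)/(2*E) (D(W, E) = (W + (2 + 3*E))/((2*E)) = (2 + W + 3*E)*(1/(2*E)) = (2 + W + 3*E)/(2*E))
l(L, O) = L + 2*O
l(D(2, 6), 27)*(-4*11*(-2) + 504) = ((1/2)*(2 + 2 + 3*6)/6 + 2*27)*(-4*11*(-2) + 504) = ((1/2)*(1/6)*(2 + 2 + 18) + 54)*(-44*(-2) + 504) = ((1/2)*(1/6)*22 + 54)*(88 + 504) = (11/6 + 54)*592 = (335/6)*592 = 99160/3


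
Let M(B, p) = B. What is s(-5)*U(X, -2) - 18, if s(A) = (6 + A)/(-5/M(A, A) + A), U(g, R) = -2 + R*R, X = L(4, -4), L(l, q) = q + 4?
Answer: -37/2 ≈ -18.500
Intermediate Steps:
L(l, q) = 4 + q
X = 0 (X = 4 - 4 = 0)
U(g, R) = -2 + R²
s(A) = (6 + A)/(A - 5/A) (s(A) = (6 + A)/(-5/A + A) = (6 + A)/(A - 5/A))
s(-5)*U(X, -2) - 18 = (-5*(6 - 5)/(-5 + (-5)²))*(-2 + (-2)²) - 18 = (-5*1/(-5 + 25))*(-2 + 4) - 18 = -5*1/20*2 - 18 = -5*1/20*1*2 - 18 = -¼*2 - 18 = -½ - 18 = -37/2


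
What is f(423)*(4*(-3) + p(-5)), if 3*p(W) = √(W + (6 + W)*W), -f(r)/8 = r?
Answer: 40608 - 1128*I*√10 ≈ 40608.0 - 3567.1*I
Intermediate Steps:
f(r) = -8*r
p(W) = √(W + W*(6 + W))/3 (p(W) = √(W + (6 + W)*W)/3 = √(W + W*(6 + W))/3)
f(423)*(4*(-3) + p(-5)) = (-8*423)*(4*(-3) + √(-5*(7 - 5))/3) = -3384*(-12 + √(-5*2)/3) = -3384*(-12 + √(-10)/3) = -3384*(-12 + (I*√10)/3) = -3384*(-12 + I*√10/3) = 40608 - 1128*I*√10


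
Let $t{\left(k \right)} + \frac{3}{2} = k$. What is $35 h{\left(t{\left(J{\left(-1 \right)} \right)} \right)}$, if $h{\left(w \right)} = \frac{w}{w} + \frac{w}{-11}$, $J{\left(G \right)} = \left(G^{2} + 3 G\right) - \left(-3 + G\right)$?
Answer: $\frac{735}{22} \approx 33.409$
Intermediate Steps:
$J{\left(G \right)} = 3 + G^{2} + 2 G$
$t{\left(k \right)} = - \frac{3}{2} + k$
$h{\left(w \right)} = 1 - \frac{w}{11}$ ($h{\left(w \right)} = 1 + w \left(- \frac{1}{11}\right) = 1 - \frac{w}{11}$)
$35 h{\left(t{\left(J{\left(-1 \right)} \right)} \right)} = 35 \left(1 - \frac{- \frac{3}{2} + \left(3 + \left(-1\right)^{2} + 2 \left(-1\right)\right)}{11}\right) = 35 \left(1 - \frac{- \frac{3}{2} + \left(3 + 1 - 2\right)}{11}\right) = 35 \left(1 - \frac{- \frac{3}{2} + 2}{11}\right) = 35 \left(1 - \frac{1}{22}\right) = 35 \cdot \frac{21}{22} = \frac{735}{22}$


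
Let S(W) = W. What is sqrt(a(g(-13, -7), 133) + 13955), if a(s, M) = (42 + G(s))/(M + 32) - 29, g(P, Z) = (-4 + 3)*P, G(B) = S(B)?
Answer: sqrt(125337)/3 ≈ 118.01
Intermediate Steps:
G(B) = B
g(P, Z) = -P
a(s, M) = -29 + (42 + s)/(32 + M) (a(s, M) = (42 + s)/(M + 32) - 29 = (42 + s)/(32 + M) - 29 = -29 + (42 + s)/(32 + M))
sqrt(a(g(-13, -7), 133) + 13955) = sqrt((-886 - 1*(-13) - 29*133)/(32 + 133) + 13955) = sqrt((-886 + 13 - 3857)/165 + 13955) = sqrt((1/165)*(-4730) + 13955) = sqrt(-86/3 + 13955) = sqrt(41779/3) = sqrt(125337)/3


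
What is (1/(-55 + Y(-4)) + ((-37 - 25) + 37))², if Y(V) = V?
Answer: 2178576/3481 ≈ 625.85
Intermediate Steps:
(1/(-55 + Y(-4)) + ((-37 - 25) + 37))² = (1/(-55 - 4) + ((-37 - 25) + 37))² = (1/(-59) + (-62 + 37))² = (-1/59 - 25)² = (-1476/59)² = 2178576/3481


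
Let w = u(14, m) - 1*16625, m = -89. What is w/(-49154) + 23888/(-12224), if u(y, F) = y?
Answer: -4335437/2682404 ≈ -1.6163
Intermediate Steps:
w = -16611 (w = 14 - 1*16625 = 14 - 16625 = -16611)
w/(-49154) + 23888/(-12224) = -16611/(-49154) + 23888/(-12224) = -16611*(-1/49154) + 23888*(-1/12224) = 2373/7022 - 1493/764 = -4335437/2682404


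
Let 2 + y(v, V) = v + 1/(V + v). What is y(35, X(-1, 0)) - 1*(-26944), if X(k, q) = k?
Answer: 917219/34 ≈ 26977.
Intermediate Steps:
y(v, V) = -2 + v + 1/(V + v) (y(v, V) = -2 + (v + 1/(V + v)) = -2 + v + 1/(V + v))
y(35, X(-1, 0)) - 1*(-26944) = (1 + 35**2 - 2*(-1) - 2*35 - 1*35)/(-1 + 35) - 1*(-26944) = (1 + 1225 + 2 - 70 - 35)/34 + 26944 = (1/34)*1123 + 26944 = 1123/34 + 26944 = 917219/34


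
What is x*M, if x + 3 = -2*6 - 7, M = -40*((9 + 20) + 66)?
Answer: 83600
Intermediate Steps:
M = -3800 (M = -40*(29 + 66) = -40*95 = -3800)
x = -22 (x = -3 + (-2*6 - 7) = -3 + (-12 - 7) = -3 - 19 = -22)
x*M = -22*(-3800) = 83600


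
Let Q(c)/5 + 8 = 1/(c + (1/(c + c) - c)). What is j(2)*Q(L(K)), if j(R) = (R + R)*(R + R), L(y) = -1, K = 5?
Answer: -800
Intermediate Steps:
j(R) = 4*R² (j(R) = (2*R)*(2*R) = 4*R²)
Q(c) = -40 + 10*c (Q(c) = -40 + 5/(c + (1/(c + c) - c)) = -40 + 5/(c + (1/(2*c) - c)) = -40 + 5/((1/(2*c))) = -40 + 5*(2*c) = -40 + 10*c)
j(2)*Q(L(K)) = (4*2²)*(-40 + 10*(-1)) = (4*4)*(-40 - 10) = 16*(-50) = -800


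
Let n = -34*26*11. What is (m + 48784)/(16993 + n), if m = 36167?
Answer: 28317/2423 ≈ 11.687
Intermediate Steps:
n = -9724 (n = -884*11 = -9724)
(m + 48784)/(16993 + n) = (36167 + 48784)/(16993 - 9724) = 84951/7269 = 84951*(1/7269) = 28317/2423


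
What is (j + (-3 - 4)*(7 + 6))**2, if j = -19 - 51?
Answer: 25921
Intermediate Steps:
j = -70
(j + (-3 - 4)*(7 + 6))**2 = (-70 + (-3 - 4)*(7 + 6))**2 = (-70 - 7*13)**2 = (-70 - 91)**2 = (-161)**2 = 25921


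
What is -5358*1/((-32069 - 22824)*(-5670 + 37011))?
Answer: 1786/573467171 ≈ 3.1144e-6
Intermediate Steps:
-5358*1/((-32069 - 22824)*(-5670 + 37011)) = -5358/(31341*(-54893)) = -5358/(-1720401513) = -5358*(-1/1720401513) = 1786/573467171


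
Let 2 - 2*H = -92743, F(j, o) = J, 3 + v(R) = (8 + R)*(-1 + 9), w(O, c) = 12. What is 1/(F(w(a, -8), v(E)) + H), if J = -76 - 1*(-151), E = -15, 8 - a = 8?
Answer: 2/92895 ≈ 2.1530e-5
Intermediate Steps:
a = 0 (a = 8 - 1*8 = 8 - 8 = 0)
v(R) = 61 + 8*R (v(R) = -3 + (8 + R)*(-1 + 9) = -3 + (8 + R)*8 = -3 + (64 + 8*R) = 61 + 8*R)
J = 75 (J = -76 + 151 = 75)
F(j, o) = 75
H = 92745/2 (H = 1 - ½*(-92743) = 1 + 92743/2 = 92745/2 ≈ 46373.)
1/(F(w(a, -8), v(E)) + H) = 1/(75 + 92745/2) = 1/(92895/2) = 2/92895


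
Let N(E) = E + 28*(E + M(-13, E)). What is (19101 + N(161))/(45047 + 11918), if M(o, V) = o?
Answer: 23406/56965 ≈ 0.41088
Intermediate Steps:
N(E) = -364 + 29*E (N(E) = E + 28*(E - 13) = E + 28*(-13 + E) = E + (-364 + 28*E) = -364 + 29*E)
(19101 + N(161))/(45047 + 11918) = (19101 + (-364 + 29*161))/(45047 + 11918) = (19101 + (-364 + 4669))/56965 = (19101 + 4305)*(1/56965) = 23406*(1/56965) = 23406/56965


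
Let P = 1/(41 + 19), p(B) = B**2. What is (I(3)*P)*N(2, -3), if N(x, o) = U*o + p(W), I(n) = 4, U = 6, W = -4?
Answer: -2/15 ≈ -0.13333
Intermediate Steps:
P = 1/60 ≈ 0.016667
N(x, o) = 16 + 6*o (N(x, o) = 6*o + (-4)**2 = 6*o + 16 = 16 + 6*o)
(I(3)*P)*N(2, -3) = (4*(1/60))*(16 + 6*(-3)) = (16 - 18)/15 = (1/15)*(-2) = -2/15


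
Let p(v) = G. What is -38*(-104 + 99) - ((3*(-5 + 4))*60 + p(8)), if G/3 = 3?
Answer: 361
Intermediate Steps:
G = 9 (G = 3*3 = 9)
p(v) = 9
-38*(-104 + 99) - ((3*(-5 + 4))*60 + p(8)) = -38*(-104 + 99) - ((3*(-5 + 4))*60 + 9) = -38*(-5) - ((3*(-1))*60 + 9) = 190 - (-3*60 + 9) = 190 - (-180 + 9) = 190 - 1*(-171) = 190 + 171 = 361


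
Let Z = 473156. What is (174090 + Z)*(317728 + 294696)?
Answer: 396388984304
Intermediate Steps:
(174090 + Z)*(317728 + 294696) = (174090 + 473156)*(317728 + 294696) = 647246*612424 = 396388984304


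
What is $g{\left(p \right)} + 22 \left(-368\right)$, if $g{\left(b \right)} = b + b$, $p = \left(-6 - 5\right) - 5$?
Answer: $-8128$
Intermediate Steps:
$p = -16$ ($p = -11 - 5 = -16$)
$g{\left(b \right)} = 2 b$
$g{\left(p \right)} + 22 \left(-368\right) = 2 \left(-16\right) + 22 \left(-368\right) = -32 - 8096 = -8128$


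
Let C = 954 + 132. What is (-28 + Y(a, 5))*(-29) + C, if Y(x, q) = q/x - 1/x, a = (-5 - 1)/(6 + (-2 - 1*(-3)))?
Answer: 6100/3 ≈ 2033.3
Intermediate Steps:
a = -6/7 (a = -6/(6 + (-2 + 3)) = -6/(6 + 1) = -6/7 ≈ -0.85714)
Y(x, q) = -1/x + q/x
C = 1086
(-28 + Y(a, 5))*(-29) + C = (-28 + (-1 + 5)/(-6/7))*(-29) + 1086 = (-28 - 7/6*4)*(-29) + 1086 = (-28 - 14/3)*(-29) + 1086 = -98/3*(-29) + 1086 = 2842/3 + 1086 = 6100/3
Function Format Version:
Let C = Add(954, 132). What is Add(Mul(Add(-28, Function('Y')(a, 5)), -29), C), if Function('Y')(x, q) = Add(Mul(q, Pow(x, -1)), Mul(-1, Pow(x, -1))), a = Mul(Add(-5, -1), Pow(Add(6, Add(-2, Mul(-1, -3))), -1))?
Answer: Rational(6100, 3) ≈ 2033.3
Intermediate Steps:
a = Rational(-6, 7) (a = Mul(-6, Pow(Add(6, Add(-2, 3)), -1)) = Mul(-6, Pow(Add(6, 1), -1)) = Mul(-6, Pow(7, -1)) = Mul(-6, Rational(1, 7)) = Rational(-6, 7) ≈ -0.85714)
Function('Y')(x, q) = Add(Mul(-1, Pow(x, -1)), Mul(q, Pow(x, -1)))
C = 1086
Add(Mul(Add(-28, Function('Y')(a, 5)), -29), C) = Add(Mul(Add(-28, Mul(Pow(Rational(-6, 7), -1), Add(-1, 5))), -29), 1086) = Add(Mul(Add(-28, Mul(Rational(-7, 6), 4)), -29), 1086) = Add(Mul(Add(-28, Rational(-14, 3)), -29), 1086) = Add(Mul(Rational(-98, 3), -29), 1086) = Add(Rational(2842, 3), 1086) = Rational(6100, 3)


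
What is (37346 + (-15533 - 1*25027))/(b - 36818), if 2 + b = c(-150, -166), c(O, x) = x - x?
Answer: 1607/18410 ≈ 0.087290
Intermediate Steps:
c(O, x) = 0
b = -2 (b = -2 + 0 = -2)
(37346 + (-15533 - 1*25027))/(b - 36818) = (37346 + (-15533 - 1*25027))/(-2 - 36818) = (37346 + (-15533 - 25027))/(-36820) = (37346 - 40560)*(-1/36820) = -3214*(-1/36820) = 1607/18410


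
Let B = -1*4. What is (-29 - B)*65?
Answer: -1625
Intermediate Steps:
B = -4
(-29 - B)*65 = (-29 - 1*(-4))*65 = (-29 + 4)*65 = -25*65 = -1625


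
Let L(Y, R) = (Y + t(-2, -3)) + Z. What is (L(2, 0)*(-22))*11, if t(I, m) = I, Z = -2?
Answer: 484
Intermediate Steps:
L(Y, R) = -4 + Y (L(Y, R) = (Y - 2) - 2 = (-2 + Y) - 2 = -4 + Y)
(L(2, 0)*(-22))*11 = ((-4 + 2)*(-22))*11 = -2*(-22)*11 = 44*11 = 484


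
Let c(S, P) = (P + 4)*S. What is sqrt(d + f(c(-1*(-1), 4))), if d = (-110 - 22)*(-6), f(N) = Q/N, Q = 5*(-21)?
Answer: sqrt(12462)/4 ≈ 27.908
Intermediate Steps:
Q = -105
c(S, P) = S*(4 + P) (c(S, P) = (4 + P)*S = S*(4 + P))
f(N) = -105/N
d = 792 (d = -132*(-6) = 792)
sqrt(d + f(c(-1*(-1), 4))) = sqrt(792 - 105/(4 + 4)) = sqrt(792 - 105/(1*8)) = sqrt(792 - 105/8) = sqrt(6231/8) = sqrt(12462)/4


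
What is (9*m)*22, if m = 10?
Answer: 1980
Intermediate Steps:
(9*m)*22 = (9*10)*22 = 90*22 = 1980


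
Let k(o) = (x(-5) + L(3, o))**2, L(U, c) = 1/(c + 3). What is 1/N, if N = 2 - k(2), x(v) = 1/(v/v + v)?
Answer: 400/799 ≈ 0.50063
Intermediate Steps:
L(U, c) = 1/(3 + c)
x(v) = 1/(1 + v)
k(o) = (-1/4 + 1/(3 + o))**2 (k(o) = (1/(1 - 5) + 1/(3 + o))**2 = (1/(-4) + 1/(3 + o))**2 = (-1/4 + 1/(3 + o))**2)
N = 799/400 (N = 2 - (1 - 1*2)**2/(16*(3 + 2)**2) = 2 - (1 - 2)**2/(16*5**2) = 2 - (-1)**2/(16*25) = 2 - 1/(16*25) = 2 - 1*1/400 = 2 - 1/400 = 799/400 ≈ 1.9975)
1/N = 1/(799/400) = 400/799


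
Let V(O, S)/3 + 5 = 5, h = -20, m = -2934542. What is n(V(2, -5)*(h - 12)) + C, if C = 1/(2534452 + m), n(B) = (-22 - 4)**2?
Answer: 270460839/400090 ≈ 676.00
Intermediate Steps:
V(O, S) = 0 (V(O, S) = -15 + 3*5 = -15 + 15 = 0)
n(B) = 676 (n(B) = (-26)**2 = 676)
C = -1/400090 (C = 1/(2534452 - 2934542) = 1/(-400090) = -1/400090 ≈ -2.4994e-6)
n(V(2, -5)*(h - 12)) + C = 676 - 1/400090 = 270460839/400090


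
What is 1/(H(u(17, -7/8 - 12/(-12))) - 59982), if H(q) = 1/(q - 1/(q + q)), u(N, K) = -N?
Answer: -577/34609648 ≈ -1.6672e-5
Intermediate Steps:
H(q) = 1/(q - 1/(2*q))
1/(H(u(17, -7/8 - 12/(-12))) - 59982) = 1/(2*(-1*17)/(-1 + 2*(-1*17)²) - 59982) = 1/(2*(-17)/(-1 + 2*(-17)²) - 59982) = 1/(2*(-17)/(-1 + 2*289) - 59982) = 1/(2*(-17)/(-1 + 578) - 59982) = 1/(2*(-17)/577 - 59982) = 1/(2*(-17)*(1/577) - 59982) = 1/(-34/577 - 59982) = 1/(-34609648/577) = -577/34609648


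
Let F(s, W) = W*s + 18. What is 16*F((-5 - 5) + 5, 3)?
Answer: 48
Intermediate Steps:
F(s, W) = 18 + W*s
16*F((-5 - 5) + 5, 3) = 16*(18 + 3*((-5 - 5) + 5)) = 16*(18 + 3*(-10 + 5)) = 16*(18 + 3*(-5)) = 16*(18 - 15) = 16*3 = 48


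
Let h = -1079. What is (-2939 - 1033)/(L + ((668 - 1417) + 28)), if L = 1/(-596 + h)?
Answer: 1663275/301919 ≈ 5.5090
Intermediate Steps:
L = -1/1675 (L = 1/(-596 - 1079) = 1/(-1675) = -1/1675 ≈ -0.00059702)
(-2939 - 1033)/(L + ((668 - 1417) + 28)) = (-2939 - 1033)/(-1/1675 + ((668 - 1417) + 28)) = -3972/(-1/1675 + (-749 + 28)) = -3972/(-1/1675 - 721) = -3972/(-1207676/1675) = -3972*(-1675/1207676) = 1663275/301919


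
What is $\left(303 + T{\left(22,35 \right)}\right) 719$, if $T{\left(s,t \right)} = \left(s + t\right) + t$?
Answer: $284005$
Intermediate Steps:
$T{\left(s,t \right)} = s + 2 t$
$\left(303 + T{\left(22,35 \right)}\right) 719 = \left(303 + \left(22 + 2 \cdot 35\right)\right) 719 = \left(303 + \left(22 + 70\right)\right) 719 = \left(303 + 92\right) 719 = 395 \cdot 719 = 284005$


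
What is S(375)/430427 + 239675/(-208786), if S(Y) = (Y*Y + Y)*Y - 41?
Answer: 10936388598549/89867131622 ≈ 121.70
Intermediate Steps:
S(Y) = -41 + Y*(Y + Y**2) (S(Y) = (Y**2 + Y)*Y - 41 = (Y + Y**2)*Y - 41 = Y*(Y + Y**2) - 41 = -41 + Y*(Y + Y**2))
S(375)/430427 + 239675/(-208786) = (-41 + 375**2 + 375**3)/430427 + 239675/(-208786) = (-41 + 140625 + 52734375)*(1/430427) + 239675*(-1/208786) = 52874959*(1/430427) - 239675/208786 = 52874959/430427 - 239675/208786 = 10936388598549/89867131622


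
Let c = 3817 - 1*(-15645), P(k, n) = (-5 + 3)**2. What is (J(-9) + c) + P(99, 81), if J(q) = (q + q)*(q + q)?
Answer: 19790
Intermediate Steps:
P(k, n) = 4 (P(k, n) = (-2)**2 = 4)
J(q) = 4*q**2 (J(q) = (2*q)*(2*q) = 4*q**2)
c = 19462 (c = 3817 + 15645 = 19462)
(J(-9) + c) + P(99, 81) = (4*(-9)**2 + 19462) + 4 = (4*81 + 19462) + 4 = (324 + 19462) + 4 = 19786 + 4 = 19790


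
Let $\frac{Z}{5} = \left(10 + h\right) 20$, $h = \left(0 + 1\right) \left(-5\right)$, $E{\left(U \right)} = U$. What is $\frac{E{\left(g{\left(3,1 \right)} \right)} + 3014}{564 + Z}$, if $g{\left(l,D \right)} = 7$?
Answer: $\frac{159}{56} \approx 2.8393$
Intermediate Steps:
$h = -5$ ($h = 1 \left(-5\right) = -5$)
$Z = 500$ ($Z = 5 \left(10 - 5\right) 20 = 5 \cdot 5 \cdot 20 = 5 \cdot 100 = 500$)
$\frac{E{\left(g{\left(3,1 \right)} \right)} + 3014}{564 + Z} = \frac{7 + 3014}{564 + 500} = \frac{3021}{1064} = 3021 \cdot \frac{1}{1064} = \frac{159}{56}$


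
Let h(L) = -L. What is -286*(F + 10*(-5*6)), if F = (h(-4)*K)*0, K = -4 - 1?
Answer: 85800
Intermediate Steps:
K = -5
F = 0 (F = (-1*(-4)*(-5))*0 = (4*(-5))*0 = -20*0 = 0)
-286*(F + 10*(-5*6)) = -286*(0 + 10*(-5*6)) = -286*(0 + 10*(-30)) = -286*(0 - 300) = -286*(-300) = 85800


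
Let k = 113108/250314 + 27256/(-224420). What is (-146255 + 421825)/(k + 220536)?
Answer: 967517105230725/774295721595166 ≈ 1.2495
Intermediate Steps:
k = 2320142372/7021933485 (k = 113108*(1/250314) + 27256*(-1/224420) = 56554/125157 - 6814/56105 = 2320142372/7021933485 ≈ 0.33041)
(-146255 + 421825)/(k + 220536) = (-146255 + 421825)/(2320142372/7021933485 + 220536) = 275570/(1548591443190332/7021933485) = 275570*(7021933485/1548591443190332) = 967517105230725/774295721595166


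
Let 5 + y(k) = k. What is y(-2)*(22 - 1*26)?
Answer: 28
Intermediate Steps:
y(k) = -5 + k
y(-2)*(22 - 1*26) = (-5 - 2)*(22 - 1*26) = -7*(22 - 26) = -7*(-4) = 28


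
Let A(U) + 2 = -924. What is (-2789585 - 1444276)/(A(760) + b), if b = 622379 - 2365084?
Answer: 4233861/1743631 ≈ 2.4282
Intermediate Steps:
A(U) = -926 (A(U) = -2 - 924 = -926)
b = -1742705
(-2789585 - 1444276)/(A(760) + b) = (-2789585 - 1444276)/(-926 - 1742705) = -4233861/(-1743631) = -4233861*(-1/1743631) = 4233861/1743631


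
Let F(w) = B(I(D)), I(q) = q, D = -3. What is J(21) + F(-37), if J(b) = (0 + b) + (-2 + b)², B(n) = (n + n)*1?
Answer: 376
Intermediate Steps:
B(n) = 2*n (B(n) = (2*n)*1 = 2*n)
F(w) = -6 (F(w) = 2*(-3) = -6)
J(b) = b + (-2 + b)²
J(21) + F(-37) = (21 + (-2 + 21)²) - 6 = (21 + 19²) - 6 = (21 + 361) - 6 = 382 - 6 = 376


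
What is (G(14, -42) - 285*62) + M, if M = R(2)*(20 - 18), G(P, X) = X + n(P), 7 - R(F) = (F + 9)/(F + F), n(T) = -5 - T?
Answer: -35445/2 ≈ -17723.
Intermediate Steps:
R(F) = 7 - (9 + F)/(2*F) (R(F) = 7 - (F + 9)/(F + F) = 7 - (9 + F)/(2*F))
G(P, X) = -5 + X - P (G(P, X) = X + (-5 - P) = -5 + X - P)
M = 17/2 (M = ((1/2)*(-9 + 13*2)/2)*(20 - 18) = ((1/2)*(1/2)*(-9 + 26))*2 = ((1/2)*(1/2)*17)*2 = (17/4)*2 = 17/2 ≈ 8.5000)
(G(14, -42) - 285*62) + M = ((-5 - 42 - 1*14) - 285*62) + 17/2 = ((-5 - 42 - 14) - 17670) + 17/2 = (-61 - 17670) + 17/2 = -17731 + 17/2 = -35445/2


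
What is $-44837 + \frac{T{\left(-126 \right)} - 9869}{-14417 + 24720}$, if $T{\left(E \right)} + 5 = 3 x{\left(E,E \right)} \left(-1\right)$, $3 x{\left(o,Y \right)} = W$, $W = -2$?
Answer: $- \frac{461965483}{10303} \approx -44838.0$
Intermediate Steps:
$x{\left(o,Y \right)} = - \frac{2}{3}$ ($x{\left(o,Y \right)} = \frac{1}{3} \left(-2\right) = - \frac{2}{3}$)
$T{\left(E \right)} = -3$ ($T{\left(E \right)} = -5 + 3 \left(- \frac{2}{3}\right) \left(-1\right) = -5 - -2 = -5 + 2 = -3$)
$-44837 + \frac{T{\left(-126 \right)} - 9869}{-14417 + 24720} = -44837 + \frac{-3 - 9869}{-14417 + 24720} = -44837 - \frac{9872}{10303} = - \frac{461965483}{10303}$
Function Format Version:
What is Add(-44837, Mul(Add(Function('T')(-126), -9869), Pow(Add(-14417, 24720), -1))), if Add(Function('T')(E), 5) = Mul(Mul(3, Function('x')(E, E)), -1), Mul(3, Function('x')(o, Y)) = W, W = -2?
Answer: Rational(-461965483, 10303) ≈ -44838.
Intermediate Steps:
Function('x')(o, Y) = Rational(-2, 3) (Function('x')(o, Y) = Mul(Rational(1, 3), -2) = Rational(-2, 3))
Function('T')(E) = -3 (Function('T')(E) = Add(-5, Mul(Mul(3, Rational(-2, 3)), -1)) = Add(-5, Mul(-2, -1)) = Add(-5, 2) = -3)
Add(-44837, Mul(Add(Function('T')(-126), -9869), Pow(Add(-14417, 24720), -1))) = Add(-44837, Mul(Add(-3, -9869), Pow(Add(-14417, 24720), -1))) = Add(-44837, Mul(-9872, Pow(10303, -1))) = Add(-44837, Mul(-9872, Rational(1, 10303))) = Add(-44837, Rational(-9872, 10303)) = Rational(-461965483, 10303)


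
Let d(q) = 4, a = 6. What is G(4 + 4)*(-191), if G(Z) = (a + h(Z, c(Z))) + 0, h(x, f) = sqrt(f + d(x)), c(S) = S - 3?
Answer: -1719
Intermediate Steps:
c(S) = -3 + S
h(x, f) = sqrt(4 + f) (h(x, f) = sqrt(f + 4) = sqrt(4 + f))
G(Z) = 6 + sqrt(1 + Z) (G(Z) = (6 + sqrt(4 + (-3 + Z))) + 0 = (6 + sqrt(1 + Z)) + 0 = 6 + sqrt(1 + Z))
G(4 + 4)*(-191) = (6 + sqrt(1 + (4 + 4)))*(-191) = (6 + sqrt(1 + 8))*(-191) = (6 + sqrt(9))*(-191) = (6 + 3)*(-191) = 9*(-191) = -1719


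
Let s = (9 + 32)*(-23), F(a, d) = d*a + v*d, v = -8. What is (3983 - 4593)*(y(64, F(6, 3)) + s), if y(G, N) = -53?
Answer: 607560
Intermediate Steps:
F(a, d) = -8*d + a*d (F(a, d) = d*a - 8*d = a*d - 8*d = -8*d + a*d)
s = -943 (s = 41*(-23) = -943)
(3983 - 4593)*(y(64, F(6, 3)) + s) = (3983 - 4593)*(-53 - 943) = -610*(-996) = 607560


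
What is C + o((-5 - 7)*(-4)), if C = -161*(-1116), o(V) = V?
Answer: 179724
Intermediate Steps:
C = 179676
C + o((-5 - 7)*(-4)) = 179676 + (-5 - 7)*(-4) = 179676 - 12*(-4) = 179676 + 48 = 179724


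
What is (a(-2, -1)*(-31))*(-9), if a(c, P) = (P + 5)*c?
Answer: -2232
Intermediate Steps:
a(c, P) = c*(5 + P) (a(c, P) = (5 + P)*c = c*(5 + P))
(a(-2, -1)*(-31))*(-9) = (-2*(5 - 1)*(-31))*(-9) = (-2*4*(-31))*(-9) = -8*(-31)*(-9) = 248*(-9) = -2232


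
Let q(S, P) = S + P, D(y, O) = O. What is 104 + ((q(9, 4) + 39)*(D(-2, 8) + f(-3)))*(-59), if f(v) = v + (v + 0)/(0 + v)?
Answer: -18304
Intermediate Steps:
q(S, P) = P + S
f(v) = 1 + v (f(v) = v + v/v = v + 1 = 1 + v)
104 + ((q(9, 4) + 39)*(D(-2, 8) + f(-3)))*(-59) = 104 + (((4 + 9) + 39)*(8 + (1 - 3)))*(-59) = 104 + ((13 + 39)*(8 - 2))*(-59) = 104 + (52*6)*(-59) = 104 + 312*(-59) = 104 - 18408 = -18304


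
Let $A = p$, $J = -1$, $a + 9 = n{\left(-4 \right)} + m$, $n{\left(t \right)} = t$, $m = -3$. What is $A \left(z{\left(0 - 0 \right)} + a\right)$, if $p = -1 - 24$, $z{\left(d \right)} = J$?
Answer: $425$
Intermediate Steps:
$a = -16$ ($a = -9 - 7 = -16$)
$z{\left(d \right)} = -1$
$p = -25$ ($p = -1 - 24 = -25$)
$A = -25$
$A \left(z{\left(0 - 0 \right)} + a\right) = - 25 \left(-1 - 16\right) = \left(-25\right) \left(-17\right) = 425$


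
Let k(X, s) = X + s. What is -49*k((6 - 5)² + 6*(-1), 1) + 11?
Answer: 207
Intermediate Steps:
-49*k((6 - 5)² + 6*(-1), 1) + 11 = -49*(((6 - 5)² + 6*(-1)) + 1) + 11 = -49*((1² - 6) + 1) + 11 = -49*((1 - 6) + 1) + 11 = -49*(-5 + 1) + 11 = -49*(-4) + 11 = 196 + 11 = 207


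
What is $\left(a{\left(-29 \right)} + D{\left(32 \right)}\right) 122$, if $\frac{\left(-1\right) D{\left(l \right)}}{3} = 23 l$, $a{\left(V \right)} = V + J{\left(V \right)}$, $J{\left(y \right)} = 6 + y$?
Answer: $-275720$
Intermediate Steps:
$a{\left(V \right)} = 6 + 2 V$ ($a{\left(V \right)} = V + \left(6 + V\right) = 6 + 2 V$)
$D{\left(l \right)} = - 69 l$ ($D{\left(l \right)} = - 3 \cdot 23 l = - 69 l$)
$\left(a{\left(-29 \right)} + D{\left(32 \right)}\right) 122 = \left(\left(6 + 2 \left(-29\right)\right) - 2208\right) 122 = \left(\left(6 - 58\right) - 2208\right) 122 = \left(-52 - 2208\right) 122 = \left(-2260\right) 122 = -275720$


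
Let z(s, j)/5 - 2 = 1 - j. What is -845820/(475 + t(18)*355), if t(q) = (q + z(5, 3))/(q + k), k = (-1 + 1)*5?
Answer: -84582/83 ≈ -1019.1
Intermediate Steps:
z(s, j) = 15 - 5*j (z(s, j) = 10 + 5*(1 - j) = 10 + (5 - 5*j) = 15 - 5*j)
k = 0 (k = 0*5 = 0)
t(q) = 1 (t(q) = (q + (15 - 5*3))/(q + 0) = (q + (15 - 15))/q = (q + 0)/q = q/q = 1)
-845820/(475 + t(18)*355) = -845820/(475 + 1*355) = -845820/(475 + 355) = -845820/830 = -845820*1/830 = -84582/83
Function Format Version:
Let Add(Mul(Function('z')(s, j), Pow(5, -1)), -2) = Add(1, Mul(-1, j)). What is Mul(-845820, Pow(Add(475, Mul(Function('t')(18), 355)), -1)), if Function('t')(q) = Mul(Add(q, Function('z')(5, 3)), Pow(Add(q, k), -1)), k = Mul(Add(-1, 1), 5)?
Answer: Rational(-84582, 83) ≈ -1019.1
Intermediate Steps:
Function('z')(s, j) = Add(15, Mul(-5, j)) (Function('z')(s, j) = Add(10, Mul(5, Add(1, Mul(-1, j)))) = Add(10, Add(5, Mul(-5, j))) = Add(15, Mul(-5, j)))
k = 0 (k = Mul(0, 5) = 0)
Function('t')(q) = 1 (Function('t')(q) = Mul(Add(q, Add(15, Mul(-5, 3))), Pow(Add(q, 0), -1)) = Mul(Add(q, Add(15, -15)), Pow(q, -1)) = Mul(Add(q, 0), Pow(q, -1)) = Mul(q, Pow(q, -1)) = 1)
Mul(-845820, Pow(Add(475, Mul(Function('t')(18), 355)), -1)) = Mul(-845820, Pow(Add(475, Mul(1, 355)), -1)) = Mul(-845820, Pow(Add(475, 355), -1)) = Mul(-845820, Pow(830, -1)) = Mul(-845820, Rational(1, 830)) = Rational(-84582, 83)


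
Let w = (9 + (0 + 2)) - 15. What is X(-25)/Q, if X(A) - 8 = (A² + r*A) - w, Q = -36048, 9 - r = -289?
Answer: 2271/12016 ≈ 0.18900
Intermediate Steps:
r = 298 (r = 9 - 1*(-289) = 9 + 289 = 298)
w = -4 (w = (9 + 2) - 15 = 11 - 15 = -4)
X(A) = 12 + A² + 298*A (X(A) = 8 + ((A² + 298*A) - 1*(-4)) = 8 + ((A² + 298*A) + 4) = 8 + (4 + A² + 298*A) = 12 + A² + 298*A)
X(-25)/Q = (12 + (-25)² + 298*(-25))/(-36048) = (12 + 625 - 7450)*(-1/36048) = -6813*(-1/36048) = 2271/12016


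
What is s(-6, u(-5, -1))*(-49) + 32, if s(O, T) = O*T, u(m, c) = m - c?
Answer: -1144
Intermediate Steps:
s(-6, u(-5, -1))*(-49) + 32 = -6*(-5 - 1*(-1))*(-49) + 32 = -6*(-5 + 1)*(-49) + 32 = -6*(-4)*(-49) + 32 = 24*(-49) + 32 = -1176 + 32 = -1144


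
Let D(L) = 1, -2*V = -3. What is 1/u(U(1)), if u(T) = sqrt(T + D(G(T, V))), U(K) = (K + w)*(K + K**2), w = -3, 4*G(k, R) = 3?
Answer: -I*sqrt(3)/3 ≈ -0.57735*I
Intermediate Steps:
V = 3/2 (V = -1/2*(-3) = 3/2 ≈ 1.5000)
G(k, R) = 3/4 (G(k, R) = (1/4)*3 = 3/4)
U(K) = (-3 + K)*(K + K**2) (U(K) = (K - 3)*(K + K**2) = (-3 + K)*(K + K**2))
u(T) = sqrt(1 + T) (u(T) = sqrt(T + 1) = sqrt(1 + T))
1/u(U(1)) = 1/(sqrt(1 + 1*(-3 + 1**2 - 2*1))) = 1/(sqrt(1 + 1*(-3 + 1 - 2))) = 1/(sqrt(1 + 1*(-4))) = 1/(sqrt(1 - 4)) = 1/(sqrt(-3)) = 1/(I*sqrt(3)) = -I*sqrt(3)/3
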